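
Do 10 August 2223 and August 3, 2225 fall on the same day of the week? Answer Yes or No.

From Aug 10, 2223 to Aug 3, 2225 is 724 days.
724 mod 7 = 3, so they are different weekdays.
(Aug 10, 2223 is a Sunday; Aug 3, 2225 is a Wednesday.)

No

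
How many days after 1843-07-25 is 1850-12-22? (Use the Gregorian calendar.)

2707

Jul 25, 1843 → Jul 25, 1844: 366 days (Feb 29, 1844 is in that span).
Jul 25, 1844 → Jul 25, 1845: 365 days.
Jul 25, 1845 → Jul 25, 1846: 365 days.
Jul 25, 1846 → Jul 25, 1847: 365 days.
Jul 25, 1847 → Jul 25, 1848: 366 days (Feb 29, 1848 is in that span).
Jul 25, 1848 → Jul 25, 1849: 365 days.
Jul 25, 1849 → Jul 25, 1850: 365 days.
Jul 25, 1850 → Aug 25, 1850: 31 days (July has 31).
Aug 25, 1850 → Sep 25, 1850: 31 days (August has 31).
Sep 25, 1850 → Oct 25, 1850: 30 days (September has 30).
Oct 25, 1850 → Nov 25, 1850: 31 days (October has 31).
Nov 25, 1850 → Dec 22, 1850: 27 days.
Total: 2707 days.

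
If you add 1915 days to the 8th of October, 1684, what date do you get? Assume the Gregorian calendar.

January 5, 1690

+365 (one year) → Oct 8, 1685 (1550 left).
+365 (one year) → Oct 8, 1686 (1185 left).
+365 (one year) → Oct 8, 1687 (820 left).
+366 (one year; includes Feb 29, 1688) → Oct 8, 1688 (454 left).
+365 (one year) → Oct 8, 1689 (89 left).
Oct has 31 days: +24 → Nov 1, 1689 (65 left).
Nov has 30 days: +30 → Dec 1, 1689 (35 left).
Dec has 31 days: +31 → Jan 1, 1690 (4 left).
+4 → Jan 5, 1690.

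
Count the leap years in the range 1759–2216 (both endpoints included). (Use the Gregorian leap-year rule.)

Multiples of 4 in [1759,2216]: 115.
Of those, multiples of 100: 5 (not leap unless ÷400).
Multiples of 400: 1.
Leap years = 115 − 5 + 1 = 111.

111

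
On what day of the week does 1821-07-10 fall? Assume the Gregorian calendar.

Tuesday

Doomsday rule: the anchor day for the 1800s is Friday. For year 21: 21÷12 = 1 r 9, and 9÷4 = 2, so 1+9+2 = 12.
Friday + 12 ≡ Wednesday — that's 1821's doomsday.
In July the doomsday date is Jul 11.
Jul 10 is 1 day before Jul 11; 1 mod 7 = 1, so Wednesday − 1 = Tuesday.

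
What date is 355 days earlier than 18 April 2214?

−18 → Mar 31, 2214 (end of Mar, 31 days; 337 left).
−31 → Feb 28, 2214 (end of Feb, 28 days; 306 left).
−28 → Jan 31, 2214 (end of Jan, 31 days; 278 left).
−31 → Dec 31, 2213 (end of Dec, 31 days; 247 left).
−31 → Nov 30, 2213 (end of Nov, 30 days; 216 left).
−30 → Oct 31, 2213 (end of Oct, 31 days; 186 left).
−31 → Sep 30, 2213 (end of Sep, 30 days; 155 left).
−30 → Aug 31, 2213 (end of Aug, 31 days; 125 left).
−31 → Jul 31, 2213 (end of Jul, 31 days; 94 left).
−31 → Jun 30, 2213 (end of Jun, 30 days; 63 left).
−30 → May 31, 2213 (end of May, 31 days; 33 left).
−31 → Apr 30, 2213 (end of Apr, 30 days; 2 left).
−2 → Apr 28, 2213.

April 28, 2213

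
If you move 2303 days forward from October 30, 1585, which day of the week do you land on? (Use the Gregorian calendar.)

Wednesday

First find the weekday of Oct 30, 1585. Doomsday rule: the anchor day for the 1500s is Wednesday. For year 85: 85÷12 = 7 r 1, and 1÷4 = 0, so 7+1+0 = 8.
Wednesday + 8 ≡ Thursday — that's 1585's doomsday.
In October the doomsday date is Oct 10.
Oct 30 is 20 days after Oct 10; 20 mod 7 = 6, so Thursday + 6 = Wednesday.
2303 mod 7 = 0, so 2303 days after a Wednesday is Wednesday + 0 = Wednesday.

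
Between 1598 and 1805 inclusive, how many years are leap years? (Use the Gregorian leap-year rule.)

50

Multiples of 4 in [1598,1805]: 52.
Of those, multiples of 100: 3 (not leap unless ÷400).
Multiples of 400: 1.
Leap years = 52 − 3 + 1 = 50.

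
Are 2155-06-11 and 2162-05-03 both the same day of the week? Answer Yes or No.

No

From Jun 11, 2155 to May 3, 2162 is 2518 days.
2518 mod 7 = 5, so they are different weekdays.
(Jun 11, 2155 is a Wednesday; May 3, 2162 is a Monday.)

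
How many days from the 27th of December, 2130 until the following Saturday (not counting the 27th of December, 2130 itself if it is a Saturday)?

Dec 27, 2130 is a Wednesday.
From Wednesday to the next Saturday is 3 days.

3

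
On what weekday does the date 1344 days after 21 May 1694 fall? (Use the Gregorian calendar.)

First find the weekday of May 21, 1694. Doomsday rule: the anchor day for the 1600s is Tuesday. For year 94: 94÷12 = 7 r 10, and 10÷4 = 2, so 7+10+2 = 19.
Tuesday + 19 ≡ Sunday — that's 1694's doomsday.
In May the doomsday date is May 9.
May 21 is 12 days after May 9; 12 mod 7 = 5, so Sunday + 5 = Friday.
1344 mod 7 = 0, so 1344 days after a Friday is Friday + 0 = Friday.

Friday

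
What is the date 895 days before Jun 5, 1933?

−365 (one year) → Jun 5, 1932 (530 left).
−366 (one year; includes Feb 29, 1932) → Jun 5, 1931 (164 left).
−5 → May 31, 1931 (end of May, 31 days; 159 left).
−31 → Apr 30, 1931 (end of Apr, 30 days; 128 left).
−30 → Mar 31, 1931 (end of Mar, 31 days; 98 left).
−31 → Feb 28, 1931 (end of Feb, 28 days; 67 left).
−28 → Jan 31, 1931 (end of Jan, 31 days; 39 left).
−31 → Dec 31, 1930 (end of Dec, 31 days; 8 left).
−8 → Dec 23, 1930.

December 23, 1930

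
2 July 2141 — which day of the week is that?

Doomsday rule: the anchor day for the 2100s is Sunday. For year 41: 41÷12 = 3 r 5, and 5÷4 = 1, so 3+5+1 = 9.
Sunday + 9 ≡ Tuesday — that's 2141's doomsday.
In July the doomsday date is Jul 11.
Jul 2 is 9 days before Jul 11; 9 mod 7 = 2, so Tuesday − 2 = Sunday.

Sunday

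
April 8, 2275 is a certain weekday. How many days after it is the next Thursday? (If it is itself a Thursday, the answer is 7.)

Apr 8, 2275 is a Thursday.
From Thursday to the next Thursday is 7 days.

7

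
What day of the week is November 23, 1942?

Monday

January 1, 1942 is a Thursday.
Jan 1, 1942 → Feb 1, 1942: 31 days (January has 31).
Feb 1, 1942 → Mar 1, 1942: 28 days (February has 28).
Mar 1, 1942 → Apr 1, 1942: 31 days (March has 31).
Apr 1, 1942 → May 1, 1942: 30 days (April has 30).
May 1, 1942 → Jun 1, 1942: 31 days (May has 31).
Jun 1, 1942 → Jul 1, 1942: 30 days (June has 30).
Jul 1, 1942 → Aug 1, 1942: 31 days (July has 31).
Aug 1, 1942 → Sep 1, 1942: 31 days (August has 31).
Sep 1, 1942 → Oct 1, 1942: 30 days (September has 30).
Oct 1, 1942 → Nov 1, 1942: 31 days (October has 31).
Nov 1, 1942 → Nov 23, 1942: 22 days.
Total: 326 days.
326 mod 7 = 4, so Thursday + 4 = Monday.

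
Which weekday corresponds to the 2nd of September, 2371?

Thursday

Doomsday rule: the anchor day for the 2300s is Wednesday. For year 71: 71÷12 = 5 r 11, and 11÷4 = 2, so 5+11+2 = 18.
Wednesday + 18 ≡ Sunday — that's 2371's doomsday.
In September the doomsday date is Sep 5.
Sep 2 is 3 days before Sep 5; 3 mod 7 = 3, so Sunday − 3 = Thursday.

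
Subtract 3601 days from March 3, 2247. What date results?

April 23, 2237

−365 (one year) → Mar 3, 2246 (3236 left).
−365 (one year) → Mar 3, 2245 (2871 left).
−365 (one year) → Mar 3, 2244 (2506 left).
−366 (one year; includes Feb 29, 2244) → Mar 3, 2243 (2140 left).
−365 (one year) → Mar 3, 2242 (1775 left).
−365 (one year) → Mar 3, 2241 (1410 left).
−365 (one year) → Mar 3, 2240 (1045 left).
−366 (one year; includes Feb 29, 2240) → Mar 3, 2239 (679 left).
−365 (one year) → Mar 3, 2238 (314 left).
−3 → Feb 28, 2238 (end of Feb, 28 days; 311 left).
−28 → Jan 31, 2238 (end of Jan, 31 days; 283 left).
−31 → Dec 31, 2237 (end of Dec, 31 days; 252 left).
−31 → Nov 30, 2237 (end of Nov, 30 days; 221 left).
−30 → Oct 31, 2237 (end of Oct, 31 days; 191 left).
−31 → Sep 30, 2237 (end of Sep, 30 days; 160 left).
−30 → Aug 31, 2237 (end of Aug, 31 days; 130 left).
−31 → Jul 31, 2237 (end of Jul, 31 days; 99 left).
−31 → Jun 30, 2237 (end of Jun, 30 days; 68 left).
−30 → May 31, 2237 (end of May, 31 days; 38 left).
−31 → Apr 30, 2237 (end of Apr, 30 days; 7 left).
−7 → Apr 23, 2237.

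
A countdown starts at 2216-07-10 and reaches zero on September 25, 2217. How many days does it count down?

442

Jul 10, 2216 → Jul 10, 2217: 365 days.
Jul 10, 2217 → Aug 10, 2217: 31 days (July has 31).
Aug 10, 2217 → Sep 10, 2217: 31 days (August has 31).
Sep 10, 2217 → Sep 25, 2217: 15 days.
Total: 442 days.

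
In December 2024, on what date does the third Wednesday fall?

December 1, 2024 is a Sunday.
The first Wednesday is therefore December 4 (3 days later).
The third Wednesday is 4 + 2×7 = December 18.

December 18, 2024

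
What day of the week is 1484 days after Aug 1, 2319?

Friday

Aug 1, 2319 is a Friday.
1484 mod 7 = 0, so 1484 days after a Friday is Friday + 0 = Friday.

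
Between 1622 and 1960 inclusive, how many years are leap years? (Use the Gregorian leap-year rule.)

82

Multiples of 4 in [1622,1960]: 85.
Of those, multiples of 100: 3 (not leap unless ÷400).
Multiples of 400: 0.
Leap years = 85 − 3 + 0 = 82.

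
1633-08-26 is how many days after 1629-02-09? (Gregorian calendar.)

Feb 9, 1629 → Feb 9, 1630: 365 days.
Feb 9, 1630 → Feb 9, 1631: 365 days.
Feb 9, 1631 → Feb 9, 1632: 365 days.
Feb 9, 1632 → Feb 9, 1633: 366 days (Feb 29, 1632 is in that span).
Feb 9, 1633 → Mar 9, 1633: 28 days (February has 28).
Mar 9, 1633 → Apr 9, 1633: 31 days (March has 31).
Apr 9, 1633 → May 9, 1633: 30 days (April has 30).
May 9, 1633 → Jun 9, 1633: 31 days (May has 31).
Jun 9, 1633 → Jul 9, 1633: 30 days (June has 30).
Jul 9, 1633 → Aug 9, 1633: 31 days (July has 31).
Aug 9, 1633 → Aug 26, 1633: 17 days.
Total: 1659 days.

1659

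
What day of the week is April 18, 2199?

Doomsday rule: the anchor day for the 2100s is Sunday. For year 99: 99÷12 = 8 r 3, and 3÷4 = 0, so 8+3+0 = 11.
Sunday + 11 ≡ Thursday — that's 2199's doomsday.
In April the doomsday date is Apr 4.
Apr 18 is 14 days after Apr 4; 14 mod 7 = 0, so Thursday + 0 = Thursday.

Thursday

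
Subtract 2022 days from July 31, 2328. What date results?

−366 (one year; includes Feb 29, 2328) → Jul 31, 2327 (1656 left).
−365 (one year) → Jul 31, 2326 (1291 left).
−365 (one year) → Jul 31, 2325 (926 left).
−365 (one year) → Jul 31, 2324 (561 left).
−366 (one year; includes Feb 29, 2324) → Jul 31, 2323 (195 left).
−31 → Jun 30, 2323 (end of Jun, 30 days; 164 left).
−30 → May 31, 2323 (end of May, 31 days; 134 left).
−31 → Apr 30, 2323 (end of Apr, 30 days; 103 left).
−30 → Mar 31, 2323 (end of Mar, 31 days; 73 left).
−31 → Feb 28, 2323 (end of Feb, 28 days; 42 left).
−28 → Jan 31, 2323 (end of Jan, 31 days; 14 left).
−14 → Jan 17, 2323.

January 17, 2323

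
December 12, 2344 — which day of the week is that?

Doomsday rule: the anchor day for the 2300s is Wednesday. For year 44: 44÷12 = 3 r 8, and 8÷4 = 2, so 3+8+2 = 13.
Wednesday + 13 ≡ Tuesday — that's 2344's doomsday.
In December the doomsday date is Dec 12.
Dec 12 is the doomsday itself: Tuesday.

Tuesday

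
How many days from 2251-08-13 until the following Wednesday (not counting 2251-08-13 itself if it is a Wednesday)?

Aug 13, 2251 is a Wednesday.
From Wednesday to the next Wednesday is 7 days.

7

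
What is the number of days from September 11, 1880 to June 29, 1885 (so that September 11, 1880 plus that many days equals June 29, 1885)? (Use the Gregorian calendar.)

1752

Sep 11, 1880 → Sep 11, 1881: 365 days.
Sep 11, 1881 → Sep 11, 1882: 365 days.
Sep 11, 1882 → Sep 11, 1883: 365 days.
Sep 11, 1883 → Sep 11, 1884: 366 days (Feb 29, 1884 is in that span).
Sep 11, 1884 → Oct 11, 1884: 30 days (September has 30).
Oct 11, 1884 → Nov 11, 1884: 31 days (October has 31).
Nov 11, 1884 → Dec 11, 1884: 30 days (November has 30).
Dec 11, 1884 → Jan 11, 1885: 31 days (December has 31).
Jan 11, 1885 → Feb 11, 1885: 31 days (January has 31).
Feb 11, 1885 → Mar 11, 1885: 28 days (February has 28).
Mar 11, 1885 → Apr 11, 1885: 31 days (March has 31).
Apr 11, 1885 → May 11, 1885: 30 days (April has 30).
May 11, 1885 → Jun 11, 1885: 31 days (May has 31).
Jun 11, 1885 → Jun 29, 1885: 18 days.
Total: 1752 days.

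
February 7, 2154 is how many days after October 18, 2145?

Oct 18, 2145 → Oct 18, 2146: 365 days.
Oct 18, 2146 → Oct 18, 2147: 365 days.
Oct 18, 2147 → Oct 18, 2148: 366 days (Feb 29, 2148 is in that span).
Oct 18, 2148 → Oct 18, 2149: 365 days.
Oct 18, 2149 → Oct 18, 2150: 365 days.
Oct 18, 2150 → Oct 18, 2151: 365 days.
Oct 18, 2151 → Oct 18, 2152: 366 days (Feb 29, 2152 is in that span).
Oct 18, 2152 → Oct 18, 2153: 365 days.
Oct 18, 2153 → Nov 18, 2153: 31 days (October has 31).
Nov 18, 2153 → Dec 18, 2153: 30 days (November has 30).
Dec 18, 2153 → Jan 18, 2154: 31 days (December has 31).
Jan 18, 2154 → Feb 7, 2154: 20 days.
Total: 3034 days.

3034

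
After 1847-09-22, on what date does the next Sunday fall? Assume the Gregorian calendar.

September 26, 1847

Sep 22, 1847 is a Wednesday.
From Wednesday to the next Sunday is 4 days.
Sep 22, 1847 + 4 = Sep 26, 1847.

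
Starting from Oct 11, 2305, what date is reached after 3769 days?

February 5, 2316

+365 (one year) → Oct 11, 2306 (3404 left).
+365 (one year) → Oct 11, 2307 (3039 left).
+366 (one year; includes Feb 29, 2308) → Oct 11, 2308 (2673 left).
+365 (one year) → Oct 11, 2309 (2308 left).
+365 (one year) → Oct 11, 2310 (1943 left).
+365 (one year) → Oct 11, 2311 (1578 left).
+366 (one year; includes Feb 29, 2312) → Oct 11, 2312 (1212 left).
+365 (one year) → Oct 11, 2313 (847 left).
+365 (one year) → Oct 11, 2314 (482 left).
+365 (one year) → Oct 11, 2315 (117 left).
Oct has 31 days: +21 → Nov 1, 2315 (96 left).
Nov has 30 days: +30 → Dec 1, 2315 (66 left).
Dec has 31 days: +31 → Jan 1, 2316 (35 left).
Jan has 31 days: +31 → Feb 1, 2316 (4 left).
+4 → Feb 5, 2316.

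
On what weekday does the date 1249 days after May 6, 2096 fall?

First find the weekday of May 6, 2096. Doomsday rule: the anchor day for the 2000s is Tuesday. For year 96: 96÷12 = 8 r 0, and 0÷4 = 0, so 8+0+0 = 8.
Tuesday + 8 ≡ Wednesday — that's 2096's doomsday.
In May the doomsday date is May 9.
May 6 is 3 days before May 9; 3 mod 7 = 3, so Wednesday − 3 = Sunday.
1249 mod 7 = 3, so 1249 days after a Sunday is Sunday + 3 = Wednesday.

Wednesday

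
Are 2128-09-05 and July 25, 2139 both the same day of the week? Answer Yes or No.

From Sep 5, 2128 to Jul 25, 2139 is 3975 days.
3975 mod 7 = 6, so they are different weekdays.
(Sep 5, 2128 is a Sunday; Jul 25, 2139 is a Saturday.)

No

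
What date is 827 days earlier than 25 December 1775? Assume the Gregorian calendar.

September 19, 1773

−365 (one year) → Dec 25, 1774 (462 left).
−365 (one year) → Dec 25, 1773 (97 left).
−25 → Nov 30, 1773 (end of Nov, 30 days; 72 left).
−30 → Oct 31, 1773 (end of Oct, 31 days; 42 left).
−31 → Sep 30, 1773 (end of Sep, 30 days; 11 left).
−11 → Sep 19, 1773.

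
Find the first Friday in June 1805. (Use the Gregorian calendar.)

June 1, 1805 is a Saturday.
The first Friday is therefore June 7 (6 days later).

June 7, 1805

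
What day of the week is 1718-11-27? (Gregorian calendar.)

Doomsday rule: the anchor day for the 1700s is Sunday. For year 18: 18÷12 = 1 r 6, and 6÷4 = 1, so 1+6+1 = 8.
Sunday + 8 ≡ Monday — that's 1718's doomsday.
In November the doomsday date is Nov 7.
Nov 27 is 20 days after Nov 7; 20 mod 7 = 6, so Monday + 6 = Sunday.

Sunday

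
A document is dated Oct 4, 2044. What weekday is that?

Tuesday

Doomsday rule: the anchor day for the 2000s is Tuesday. For year 44: 44÷12 = 3 r 8, and 8÷4 = 2, so 3+8+2 = 13.
Tuesday + 13 ≡ Monday — that's 2044's doomsday.
In October the doomsday date is Oct 10.
Oct 4 is 6 days before Oct 10; 6 mod 7 = 6, so Monday − 6 = Tuesday.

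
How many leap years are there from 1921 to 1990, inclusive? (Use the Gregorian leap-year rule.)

Multiples of 4 in [1921,1990]: 17.
Of those, multiples of 100: 0 (not leap unless ÷400).
Multiples of 400: 0.
Leap years = 17 − 0 + 0 = 17.

17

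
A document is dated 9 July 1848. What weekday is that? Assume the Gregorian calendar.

Doomsday rule: the anchor day for the 1800s is Friday. For year 48: 48÷12 = 4 r 0, and 0÷4 = 0, so 4+0+0 = 4.
Friday + 4 ≡ Tuesday — that's 1848's doomsday.
In July the doomsday date is Jul 11.
Jul 9 is 2 days before Jul 11; 2 mod 7 = 2, so Tuesday − 2 = Sunday.

Sunday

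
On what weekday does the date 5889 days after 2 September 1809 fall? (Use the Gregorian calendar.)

First find the weekday of Sep 2, 1809. Doomsday rule: the anchor day for the 1800s is Friday. For year 09: 9÷12 = 0 r 9, and 9÷4 = 2, so 0+9+2 = 11.
Friday + 11 ≡ Tuesday — that's 1809's doomsday.
In September the doomsday date is Sep 5.
Sep 2 is 3 days before Sep 5; 3 mod 7 = 3, so Tuesday − 3 = Saturday.
5889 mod 7 = 2, so 5889 days after a Saturday is Saturday + 2 = Monday.

Monday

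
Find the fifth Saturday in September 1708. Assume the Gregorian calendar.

September 1, 1708 is a Saturday.
The first Saturday is therefore September 1 (same day).
The fifth Saturday is 1 + 4×7 = September 29.

September 29, 1708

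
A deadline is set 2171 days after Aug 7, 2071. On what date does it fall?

+366 (one year; includes Feb 29, 2072) → Aug 7, 2072 (1805 left).
+365 (one year) → Aug 7, 2073 (1440 left).
+365 (one year) → Aug 7, 2074 (1075 left).
+365 (one year) → Aug 7, 2075 (710 left).
+366 (one year; includes Feb 29, 2076) → Aug 7, 2076 (344 left).
Aug has 31 days: +25 → Sep 1, 2076 (319 left).
Sep has 30 days: +30 → Oct 1, 2076 (289 left).
Oct has 31 days: +31 → Nov 1, 2076 (258 left).
Nov has 30 days: +30 → Dec 1, 2076 (228 left).
Dec has 31 days: +31 → Jan 1, 2077 (197 left).
Jan has 31 days: +31 → Feb 1, 2077 (166 left).
Feb has 28 days: +28 → Mar 1, 2077 (138 left).
Mar has 31 days: +31 → Apr 1, 2077 (107 left).
Apr has 30 days: +30 → May 1, 2077 (77 left).
May has 31 days: +31 → Jun 1, 2077 (46 left).
Jun has 30 days: +30 → Jul 1, 2077 (16 left).
+16 → Jul 17, 2077.

July 17, 2077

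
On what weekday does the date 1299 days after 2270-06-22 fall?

Sunday

Jun 22, 2270 is a Wednesday.
1299 mod 7 = 4, so 1299 days after a Wednesday is Wednesday + 4 = Sunday.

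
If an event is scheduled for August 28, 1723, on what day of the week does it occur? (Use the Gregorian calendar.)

Saturday

Doomsday rule: the anchor day for the 1700s is Sunday. For year 23: 23÷12 = 1 r 11, and 11÷4 = 2, so 1+11+2 = 14.
Sunday + 14 ≡ Sunday — that's 1723's doomsday.
In August the doomsday date is Aug 8.
Aug 28 is 20 days after Aug 8; 20 mod 7 = 6, so Sunday + 6 = Saturday.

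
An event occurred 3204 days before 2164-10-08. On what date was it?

−366 (one year; includes Feb 29, 2164) → Oct 8, 2163 (2838 left).
−365 (one year) → Oct 8, 2162 (2473 left).
−365 (one year) → Oct 8, 2161 (2108 left).
−365 (one year) → Oct 8, 2160 (1743 left).
−366 (one year; includes Feb 29, 2160) → Oct 8, 2159 (1377 left).
−365 (one year) → Oct 8, 2158 (1012 left).
−365 (one year) → Oct 8, 2157 (647 left).
−365 (one year) → Oct 8, 2156 (282 left).
−8 → Sep 30, 2156 (end of Sep, 30 days; 274 left).
−30 → Aug 31, 2156 (end of Aug, 31 days; 244 left).
−31 → Jul 31, 2156 (end of Jul, 31 days; 213 left).
−31 → Jun 30, 2156 (end of Jun, 30 days; 182 left).
−30 → May 31, 2156 (end of May, 31 days; 152 left).
−31 → Apr 30, 2156 (end of Apr, 30 days; 121 left).
−30 → Mar 31, 2156 (end of Mar, 31 days; 91 left).
−31 → Feb 29, 2156 (end of Feb, 29 days; 60 left).
−29 → Jan 31, 2156 (end of Jan, 31 days; 31 left).
−31 → Dec 31, 2155 (end of Dec, 31 days; 0 left).

December 31, 2155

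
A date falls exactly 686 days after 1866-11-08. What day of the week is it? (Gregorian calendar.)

Nov 8, 1866 is a Thursday.
686 mod 7 = 0, so 686 days after a Thursday is Thursday + 0 = Thursday.

Thursday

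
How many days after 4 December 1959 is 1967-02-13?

2628

Dec 4, 1959 → Dec 4, 1960: 366 days (Feb 29, 1960 is in that span).
Dec 4, 1960 → Dec 4, 1961: 365 days.
Dec 4, 1961 → Dec 4, 1962: 365 days.
Dec 4, 1962 → Dec 4, 1963: 365 days.
Dec 4, 1963 → Dec 4, 1964: 366 days (Feb 29, 1964 is in that span).
Dec 4, 1964 → Dec 4, 1965: 365 days.
Dec 4, 1965 → Dec 4, 1966: 365 days.
Dec 4, 1966 → Jan 4, 1967: 31 days (December has 31).
Jan 4, 1967 → Feb 4, 1967: 31 days (January has 31).
Feb 4, 1967 → Feb 13, 1967: 9 days.
Total: 2628 days.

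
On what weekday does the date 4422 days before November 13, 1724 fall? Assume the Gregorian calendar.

Wednesday

First find the weekday of Nov 13, 1724. Doomsday rule: the anchor day for the 1700s is Sunday. For year 24: 24÷12 = 2 r 0, and 0÷4 = 0, so 2+0+0 = 2.
Sunday + 2 ≡ Tuesday — that's 1724's doomsday.
In November the doomsday date is Nov 7.
Nov 13 is 6 days after Nov 7; 6 mod 7 = 6, so Tuesday + 6 = Monday.
4422 mod 7 = 5, so 4422 days before a Monday is Monday − 5 = Wednesday.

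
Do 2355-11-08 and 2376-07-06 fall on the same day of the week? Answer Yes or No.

From Nov 8, 2355 to Jul 6, 2376 is 7546 days.
7546 mod 7 = 0, so they are the same weekday.
(Nov 8, 2355 is a Tuesday; Jul 6, 2376 is a Tuesday.)

Yes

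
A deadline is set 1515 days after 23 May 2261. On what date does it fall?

July 16, 2265

+365 (one year) → May 23, 2262 (1150 left).
+365 (one year) → May 23, 2263 (785 left).
+366 (one year; includes Feb 29, 2264) → May 23, 2264 (419 left).
+365 (one year) → May 23, 2265 (54 left).
May has 31 days: +9 → Jun 1, 2265 (45 left).
Jun has 30 days: +30 → Jul 1, 2265 (15 left).
+15 → Jul 16, 2265.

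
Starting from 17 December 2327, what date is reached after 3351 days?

February 18, 2337

+366 (one year; includes Feb 29, 2328) → Dec 17, 2328 (2985 left).
+365 (one year) → Dec 17, 2329 (2620 left).
+365 (one year) → Dec 17, 2330 (2255 left).
+365 (one year) → Dec 17, 2331 (1890 left).
+366 (one year; includes Feb 29, 2332) → Dec 17, 2332 (1524 left).
+365 (one year) → Dec 17, 2333 (1159 left).
+365 (one year) → Dec 17, 2334 (794 left).
+365 (one year) → Dec 17, 2335 (429 left).
+366 (one year; includes Feb 29, 2336) → Dec 17, 2336 (63 left).
Dec has 31 days: +15 → Jan 1, 2337 (48 left).
Jan has 31 days: +31 → Feb 1, 2337 (17 left).
+17 → Feb 18, 2337.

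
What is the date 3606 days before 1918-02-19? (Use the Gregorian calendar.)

−365 (one year) → Feb 19, 1917 (3241 left).
−366 (one year; includes Feb 29, 1916) → Feb 19, 1916 (2875 left).
−365 (one year) → Feb 19, 1915 (2510 left).
−365 (one year) → Feb 19, 1914 (2145 left).
−365 (one year) → Feb 19, 1913 (1780 left).
−366 (one year; includes Feb 29, 1912) → Feb 19, 1912 (1414 left).
−365 (one year) → Feb 19, 1911 (1049 left).
−365 (one year) → Feb 19, 1910 (684 left).
−365 (one year) → Feb 19, 1909 (319 left).
−19 → Jan 31, 1909 (end of Jan, 31 days; 300 left).
−31 → Dec 31, 1908 (end of Dec, 31 days; 269 left).
−31 → Nov 30, 1908 (end of Nov, 30 days; 238 left).
−30 → Oct 31, 1908 (end of Oct, 31 days; 208 left).
−31 → Sep 30, 1908 (end of Sep, 30 days; 177 left).
−30 → Aug 31, 1908 (end of Aug, 31 days; 147 left).
−31 → Jul 31, 1908 (end of Jul, 31 days; 116 left).
−31 → Jun 30, 1908 (end of Jun, 30 days; 85 left).
−30 → May 31, 1908 (end of May, 31 days; 55 left).
−31 → Apr 30, 1908 (end of Apr, 30 days; 24 left).
−24 → Apr 6, 1908.

April 6, 1908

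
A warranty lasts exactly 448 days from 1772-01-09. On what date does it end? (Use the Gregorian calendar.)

April 1, 1773

+366 (one year; includes Feb 29, 1772) → Jan 9, 1773 (82 left).
Jan has 31 days: +23 → Feb 1, 1773 (59 left).
Feb has 28 days: +28 → Mar 1, 1773 (31 left).
Mar has 31 days: +31 → Apr 1, 1773 (0 left).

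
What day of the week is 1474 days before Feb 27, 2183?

Sunday

Feb 27, 2183 is a Thursday.
1474 mod 7 = 4, so 1474 days before a Thursday is Thursday − 4 = Sunday.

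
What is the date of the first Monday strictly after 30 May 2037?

May 30, 2037 is a Saturday.
From Saturday to the next Monday is 2 days.
May 30, 2037 + 2 = Jun 1, 2037.

June 1, 2037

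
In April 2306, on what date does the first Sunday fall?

April 1, 2306

April 1, 2306 is a Sunday.
The first Sunday is therefore April 1 (same day).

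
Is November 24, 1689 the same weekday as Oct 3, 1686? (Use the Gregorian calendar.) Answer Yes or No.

From Oct 3, 1686 to Nov 24, 1689 is 1148 days.
1148 mod 7 = 0, so they are the same weekday.
(Oct 3, 1686 is a Thursday; Nov 24, 1689 is a Thursday.)

Yes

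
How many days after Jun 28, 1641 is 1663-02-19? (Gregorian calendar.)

Jun 28, 1641 → Jun 28, 1642: 365 days.
Jun 28, 1642 → Jun 28, 1643: 365 days.
Jun 28, 1643 → Jun 28, 1644: 366 days (Feb 29, 1644 is in that span).
Jun 28, 1644 → Jun 28, 1645: 365 days.
Jun 28, 1645 → Jun 28, 1646: 365 days.
Jun 28, 1646 → Jun 28, 1647: 365 days.
Jun 28, 1647 → Jun 28, 1648: 366 days (Feb 29, 1648 is in that span).
Jun 28, 1648 → Jun 28, 1649: 365 days.
Jun 28, 1649 → Jun 28, 1650: 365 days.
Jun 28, 1650 → Jun 28, 1651: 365 days.
Jun 28, 1651 → Jun 28, 1652: 366 days (Feb 29, 1652 is in that span).
Jun 28, 1652 → Jun 28, 1653: 365 days.
Jun 28, 1653 → Jun 28, 1654: 365 days.
Jun 28, 1654 → Jun 28, 1655: 365 days.
Jun 28, 1655 → Jun 28, 1656: 366 days (Feb 29, 1656 is in that span).
Jun 28, 1656 → Jun 28, 1657: 365 days.
Jun 28, 1657 → Jun 28, 1658: 365 days.
Jun 28, 1658 → Jun 28, 1659: 365 days.
Jun 28, 1659 → Jun 28, 1660: 366 days (Feb 29, 1660 is in that span).
Jun 28, 1660 → Jun 28, 1661: 365 days.
Jun 28, 1661 → Jun 28, 1662: 365 days.
Jun 28, 1662 → Jul 28, 1662: 30 days (June has 30).
Jul 28, 1662 → Aug 28, 1662: 31 days (July has 31).
Aug 28, 1662 → Sep 28, 1662: 31 days (August has 31).
Sep 28, 1662 → Oct 28, 1662: 30 days (September has 30).
Oct 28, 1662 → Nov 28, 1662: 31 days (October has 31).
Nov 28, 1662 → Dec 28, 1662: 30 days (November has 30).
Dec 28, 1662 → Jan 28, 1663: 31 days (December has 31).
Jan 28, 1663 → Feb 19, 1663: 22 days.
Total: 7906 days.

7906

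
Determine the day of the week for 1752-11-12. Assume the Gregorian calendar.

Doomsday rule: the anchor day for the 1700s is Sunday. For year 52: 52÷12 = 4 r 4, and 4÷4 = 1, so 4+4+1 = 9.
Sunday + 9 ≡ Tuesday — that's 1752's doomsday.
In November the doomsday date is Nov 7.
Nov 12 is 5 days after Nov 7; 5 mod 7 = 5, so Tuesday + 5 = Sunday.

Sunday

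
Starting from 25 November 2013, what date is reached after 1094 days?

+365 (one year) → Nov 25, 2014 (729 left).
+365 (one year) → Nov 25, 2015 (364 left).
Nov has 30 days: +6 → Dec 1, 2015 (358 left).
Dec has 31 days: +31 → Jan 1, 2016 (327 left).
Jan has 31 days: +31 → Feb 1, 2016 (296 left).
Feb has 29 days: +29 → Mar 1, 2016 (267 left).
Mar has 31 days: +31 → Apr 1, 2016 (236 left).
Apr has 30 days: +30 → May 1, 2016 (206 left).
May has 31 days: +31 → Jun 1, 2016 (175 left).
Jun has 30 days: +30 → Jul 1, 2016 (145 left).
Jul has 31 days: +31 → Aug 1, 2016 (114 left).
Aug has 31 days: +31 → Sep 1, 2016 (83 left).
Sep has 30 days: +30 → Oct 1, 2016 (53 left).
Oct has 31 days: +31 → Nov 1, 2016 (22 left).
+22 → Nov 23, 2016.

November 23, 2016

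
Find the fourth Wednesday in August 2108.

August 1, 2108 is a Wednesday.
The first Wednesday is therefore August 1 (same day).
The fourth Wednesday is 1 + 3×7 = August 22.

August 22, 2108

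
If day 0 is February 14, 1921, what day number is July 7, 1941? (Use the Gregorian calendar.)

Feb 14, 1921 → Feb 14, 1922: 365 days.
Feb 14, 1922 → Feb 14, 1923: 365 days.
Feb 14, 1923 → Feb 14, 1924: 365 days.
Feb 14, 1924 → Feb 14, 1925: 366 days (Feb 29, 1924 is in that span).
Feb 14, 1925 → Feb 14, 1926: 365 days.
Feb 14, 1926 → Feb 14, 1927: 365 days.
Feb 14, 1927 → Feb 14, 1928: 365 days.
Feb 14, 1928 → Feb 14, 1929: 366 days (Feb 29, 1928 is in that span).
Feb 14, 1929 → Feb 14, 1930: 365 days.
Feb 14, 1930 → Feb 14, 1931: 365 days.
Feb 14, 1931 → Feb 14, 1932: 365 days.
Feb 14, 1932 → Feb 14, 1933: 366 days (Feb 29, 1932 is in that span).
Feb 14, 1933 → Feb 14, 1934: 365 days.
Feb 14, 1934 → Feb 14, 1935: 365 days.
Feb 14, 1935 → Feb 14, 1936: 365 days.
Feb 14, 1936 → Feb 14, 1937: 366 days (Feb 29, 1936 is in that span).
Feb 14, 1937 → Feb 14, 1938: 365 days.
Feb 14, 1938 → Feb 14, 1939: 365 days.
Feb 14, 1939 → Feb 14, 1940: 365 days.
Feb 14, 1940 → Feb 14, 1941: 366 days (Feb 29, 1940 is in that span).
Feb 14, 1941 → Mar 14, 1941: 28 days (February has 28).
Mar 14, 1941 → Apr 14, 1941: 31 days (March has 31).
Apr 14, 1941 → May 14, 1941: 30 days (April has 30).
May 14, 1941 → Jun 14, 1941: 31 days (May has 31).
Jun 14, 1941 → Jul 7, 1941: 23 days.
Total: 7448 days.

7448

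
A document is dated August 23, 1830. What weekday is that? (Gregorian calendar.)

Doomsday rule: the anchor day for the 1800s is Friday. For year 30: 30÷12 = 2 r 6, and 6÷4 = 1, so 2+6+1 = 9.
Friday + 9 ≡ Sunday — that's 1830's doomsday.
In August the doomsday date is Aug 8.
Aug 23 is 15 days after Aug 8; 15 mod 7 = 1, so Sunday + 1 = Monday.

Monday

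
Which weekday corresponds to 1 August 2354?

Doomsday rule: the anchor day for the 2300s is Wednesday. For year 54: 54÷12 = 4 r 6, and 6÷4 = 1, so 4+6+1 = 11.
Wednesday + 11 ≡ Sunday — that's 2354's doomsday.
In August the doomsday date is Aug 8.
Aug 1 is 7 days before Aug 8; 7 mod 7 = 0, so Sunday − 0 = Sunday.

Sunday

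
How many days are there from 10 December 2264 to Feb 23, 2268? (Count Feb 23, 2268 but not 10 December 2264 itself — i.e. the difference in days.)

1170

Dec 10, 2264 → Dec 10, 2265: 365 days.
Dec 10, 2265 → Dec 10, 2266: 365 days.
Dec 10, 2266 → Dec 10, 2267: 365 days.
Dec 10, 2267 → Jan 10, 2268: 31 days (December has 31).
Jan 10, 2268 → Feb 10, 2268: 31 days (January has 31).
Feb 10, 2268 → Feb 23, 2268: 13 days.
Total: 1170 days.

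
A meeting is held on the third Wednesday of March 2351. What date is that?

March 21, 2351

March 1, 2351 is a Thursday.
The first Wednesday is therefore March 7 (6 days later).
The third Wednesday is 7 + 2×7 = March 21.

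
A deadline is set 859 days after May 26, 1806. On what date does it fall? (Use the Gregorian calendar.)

October 1, 1808

+365 (one year) → May 26, 1807 (494 left).
+366 (one year; includes Feb 29, 1808) → May 26, 1808 (128 left).
May has 31 days: +6 → Jun 1, 1808 (122 left).
Jun has 30 days: +30 → Jul 1, 1808 (92 left).
Jul has 31 days: +31 → Aug 1, 1808 (61 left).
Aug has 31 days: +31 → Sep 1, 1808 (30 left).
Sep has 30 days: +30 → Oct 1, 1808 (0 left).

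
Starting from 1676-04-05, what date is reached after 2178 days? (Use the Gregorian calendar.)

+365 (one year) → Apr 5, 1677 (1813 left).
+365 (one year) → Apr 5, 1678 (1448 left).
+365 (one year) → Apr 5, 1679 (1083 left).
+366 (one year; includes Feb 29, 1680) → Apr 5, 1680 (717 left).
+365 (one year) → Apr 5, 1681 (352 left).
Apr has 30 days: +26 → May 1, 1681 (326 left).
May has 31 days: +31 → Jun 1, 1681 (295 left).
Jun has 30 days: +30 → Jul 1, 1681 (265 left).
Jul has 31 days: +31 → Aug 1, 1681 (234 left).
Aug has 31 days: +31 → Sep 1, 1681 (203 left).
Sep has 30 days: +30 → Oct 1, 1681 (173 left).
Oct has 31 days: +31 → Nov 1, 1681 (142 left).
Nov has 30 days: +30 → Dec 1, 1681 (112 left).
Dec has 31 days: +31 → Jan 1, 1682 (81 left).
Jan has 31 days: +31 → Feb 1, 1682 (50 left).
Feb has 28 days: +28 → Mar 1, 1682 (22 left).
+22 → Mar 23, 1682.

March 23, 1682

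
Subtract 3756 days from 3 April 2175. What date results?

−365 (one year) → Apr 3, 2174 (3391 left).
−365 (one year) → Apr 3, 2173 (3026 left).
−365 (one year) → Apr 3, 2172 (2661 left).
−366 (one year; includes Feb 29, 2172) → Apr 3, 2171 (2295 left).
−365 (one year) → Apr 3, 2170 (1930 left).
−365 (one year) → Apr 3, 2169 (1565 left).
−365 (one year) → Apr 3, 2168 (1200 left).
−366 (one year; includes Feb 29, 2168) → Apr 3, 2167 (834 left).
−365 (one year) → Apr 3, 2166 (469 left).
−365 (one year) → Apr 3, 2165 (104 left).
−3 → Mar 31, 2165 (end of Mar, 31 days; 101 left).
−31 → Feb 28, 2165 (end of Feb, 28 days; 70 left).
−28 → Jan 31, 2165 (end of Jan, 31 days; 42 left).
−31 → Dec 31, 2164 (end of Dec, 31 days; 11 left).
−11 → Dec 20, 2164.

December 20, 2164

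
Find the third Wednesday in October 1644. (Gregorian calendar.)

October 19, 1644

October 1, 1644 is a Saturday.
The first Wednesday is therefore October 5 (4 days later).
The third Wednesday is 5 + 2×7 = October 19.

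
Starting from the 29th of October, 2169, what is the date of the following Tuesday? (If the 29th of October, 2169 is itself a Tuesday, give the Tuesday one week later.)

Oct 29, 2169 is a Sunday.
From Sunday to the next Tuesday is 2 days.
Oct 29, 2169 + 2 = Oct 31, 2169.

October 31, 2169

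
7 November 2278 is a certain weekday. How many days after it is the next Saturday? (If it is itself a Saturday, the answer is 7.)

Nov 7, 2278 is a Thursday.
From Thursday to the next Saturday is 2 days.

2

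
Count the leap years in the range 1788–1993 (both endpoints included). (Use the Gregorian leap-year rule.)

Multiples of 4 in [1788,1993]: 52.
Of those, multiples of 100: 2 (not leap unless ÷400).
Multiples of 400: 0.
Leap years = 52 − 2 + 0 = 50.

50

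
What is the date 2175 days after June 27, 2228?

June 11, 2234

+365 (one year) → Jun 27, 2229 (1810 left).
+365 (one year) → Jun 27, 2230 (1445 left).
+365 (one year) → Jun 27, 2231 (1080 left).
+366 (one year; includes Feb 29, 2232) → Jun 27, 2232 (714 left).
+365 (one year) → Jun 27, 2233 (349 left).
Jun has 30 days: +4 → Jul 1, 2233 (345 left).
Jul has 31 days: +31 → Aug 1, 2233 (314 left).
Aug has 31 days: +31 → Sep 1, 2233 (283 left).
Sep has 30 days: +30 → Oct 1, 2233 (253 left).
Oct has 31 days: +31 → Nov 1, 2233 (222 left).
Nov has 30 days: +30 → Dec 1, 2233 (192 left).
Dec has 31 days: +31 → Jan 1, 2234 (161 left).
Jan has 31 days: +31 → Feb 1, 2234 (130 left).
Feb has 28 days: +28 → Mar 1, 2234 (102 left).
Mar has 31 days: +31 → Apr 1, 2234 (71 left).
Apr has 30 days: +30 → May 1, 2234 (41 left).
May has 31 days: +31 → Jun 1, 2234 (10 left).
+10 → Jun 11, 2234.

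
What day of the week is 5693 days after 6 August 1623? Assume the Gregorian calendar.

Tuesday

First find the weekday of Aug 6, 1623. Doomsday rule: the anchor day for the 1600s is Tuesday. For year 23: 23÷12 = 1 r 11, and 11÷4 = 2, so 1+11+2 = 14.
Tuesday + 14 ≡ Tuesday — that's 1623's doomsday.
In August the doomsday date is Aug 8.
Aug 6 is 2 days before Aug 8; 2 mod 7 = 2, so Tuesday − 2 = Sunday.
5693 mod 7 = 2, so 5693 days after a Sunday is Sunday + 2 = Tuesday.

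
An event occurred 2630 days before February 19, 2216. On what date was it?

−365 (one year) → Feb 19, 2215 (2265 left).
−365 (one year) → Feb 19, 2214 (1900 left).
−365 (one year) → Feb 19, 2213 (1535 left).
−366 (one year; includes Feb 29, 2212) → Feb 19, 2212 (1169 left).
−365 (one year) → Feb 19, 2211 (804 left).
−365 (one year) → Feb 19, 2210 (439 left).
−365 (one year) → Feb 19, 2209 (74 left).
−19 → Jan 31, 2209 (end of Jan, 31 days; 55 left).
−31 → Dec 31, 2208 (end of Dec, 31 days; 24 left).
−24 → Dec 7, 2208.

December 7, 2208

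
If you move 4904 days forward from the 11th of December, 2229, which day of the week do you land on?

Tuesday

First find the weekday of Dec 11, 2229. Doomsday rule: the anchor day for the 2200s is Friday. For year 29: 29÷12 = 2 r 5, and 5÷4 = 1, so 2+5+1 = 8.
Friday + 8 ≡ Saturday — that's 2229's doomsday.
In December the doomsday date is Dec 12.
Dec 11 is 1 day before Dec 12; 1 mod 7 = 1, so Saturday − 1 = Friday.
4904 mod 7 = 4, so 4904 days after a Friday is Friday + 4 = Tuesday.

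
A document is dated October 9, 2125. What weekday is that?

Doomsday rule: the anchor day for the 2100s is Sunday. For year 25: 25÷12 = 2 r 1, and 1÷4 = 0, so 2+1+0 = 3.
Sunday + 3 ≡ Wednesday — that's 2125's doomsday.
In October the doomsday date is Oct 10.
Oct 9 is 1 day before Oct 10; 1 mod 7 = 1, so Wednesday − 1 = Tuesday.

Tuesday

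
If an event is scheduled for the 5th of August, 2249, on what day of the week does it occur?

Sunday

Doomsday rule: the anchor day for the 2200s is Friday. For year 49: 49÷12 = 4 r 1, and 1÷4 = 0, so 4+1+0 = 5.
Friday + 5 ≡ Wednesday — that's 2249's doomsday.
In August the doomsday date is Aug 8.
Aug 5 is 3 days before Aug 8; 3 mod 7 = 3, so Wednesday − 3 = Sunday.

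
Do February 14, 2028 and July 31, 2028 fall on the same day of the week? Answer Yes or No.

From Feb 14, 2028 to Jul 31, 2028 is 168 days.
168 mod 7 = 0, so they are the same weekday.
(Feb 14, 2028 is a Monday; Jul 31, 2028 is a Monday.)

Yes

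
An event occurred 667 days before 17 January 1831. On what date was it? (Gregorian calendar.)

March 21, 1829

−365 (one year) → Jan 17, 1830 (302 left).
−17 → Dec 31, 1829 (end of Dec, 31 days; 285 left).
−31 → Nov 30, 1829 (end of Nov, 30 days; 254 left).
−30 → Oct 31, 1829 (end of Oct, 31 days; 224 left).
−31 → Sep 30, 1829 (end of Sep, 30 days; 193 left).
−30 → Aug 31, 1829 (end of Aug, 31 days; 163 left).
−31 → Jul 31, 1829 (end of Jul, 31 days; 132 left).
−31 → Jun 30, 1829 (end of Jun, 30 days; 101 left).
−30 → May 31, 1829 (end of May, 31 days; 71 left).
−31 → Apr 30, 1829 (end of Apr, 30 days; 40 left).
−30 → Mar 31, 1829 (end of Mar, 31 days; 10 left).
−10 → Mar 21, 1829.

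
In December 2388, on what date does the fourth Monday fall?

December 1, 2388 is a Thursday.
The first Monday is therefore December 5 (4 days later).
The fourth Monday is 5 + 3×7 = December 26.

December 26, 2388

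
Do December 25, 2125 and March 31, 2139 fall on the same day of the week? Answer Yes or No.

From Dec 25, 2125 to Mar 31, 2139 is 4844 days.
4844 mod 7 = 0, so they are the same weekday.
(Dec 25, 2125 is a Tuesday; Mar 31, 2139 is a Tuesday.)

Yes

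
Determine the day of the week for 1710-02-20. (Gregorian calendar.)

Thursday

Doomsday rule: the anchor day for the 1700s is Sunday. For year 10: 10÷12 = 0 r 10, and 10÷4 = 2, so 0+10+2 = 12.
Sunday + 12 ≡ Friday — that's 1710's doomsday.
In February the doomsday date is Feb 28 (1710 is not a leap year).
Feb 20 is 8 days before Feb 28; 8 mod 7 = 1, so Friday − 1 = Thursday.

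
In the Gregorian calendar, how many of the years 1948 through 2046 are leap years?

25

Multiples of 4 in [1948,2046]: 25.
Of those, multiples of 100: 1 (not leap unless ÷400).
Multiples of 400: 1.
Leap years = 25 − 1 + 1 = 25.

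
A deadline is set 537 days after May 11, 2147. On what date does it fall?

+366 (one year; includes Feb 29, 2148) → May 11, 2148 (171 left).
May has 31 days: +21 → Jun 1, 2148 (150 left).
Jun has 30 days: +30 → Jul 1, 2148 (120 left).
Jul has 31 days: +31 → Aug 1, 2148 (89 left).
Aug has 31 days: +31 → Sep 1, 2148 (58 left).
Sep has 30 days: +30 → Oct 1, 2148 (28 left).
+28 → Oct 29, 2148.

October 29, 2148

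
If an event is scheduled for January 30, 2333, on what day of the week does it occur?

Doomsday rule: the anchor day for the 2300s is Wednesday. For year 33: 33÷12 = 2 r 9, and 9÷4 = 2, so 2+9+2 = 13.
Wednesday + 13 ≡ Tuesday — that's 2333's doomsday.
In January the doomsday date is Jan 3 (2333 is not a leap year).
Jan 30 is 27 days after Jan 3; 27 mod 7 = 6, so Tuesday + 6 = Monday.

Monday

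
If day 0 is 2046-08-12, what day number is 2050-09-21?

1501

Aug 12, 2046 → Aug 12, 2047: 365 days.
Aug 12, 2047 → Aug 12, 2048: 366 days (Feb 29, 2048 is in that span).
Aug 12, 2048 → Aug 12, 2049: 365 days.
Aug 12, 2049 → Aug 12, 2050: 365 days.
Aug 12, 2050 → Sep 12, 2050: 31 days (August has 31).
Sep 12, 2050 → Sep 21, 2050: 9 days.
Total: 1501 days.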